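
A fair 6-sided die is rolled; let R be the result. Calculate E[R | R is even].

4

Given R is even, R is equally likely to be any of {2, 4, 6}.
E[R | R is even] = (2 + 4 + 6) / 3 = 4.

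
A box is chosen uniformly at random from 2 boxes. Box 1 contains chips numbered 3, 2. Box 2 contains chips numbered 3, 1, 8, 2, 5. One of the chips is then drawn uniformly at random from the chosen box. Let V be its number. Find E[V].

E[V | box 1] = (3+2)/2 = 5/2.
E[V | box 2] = (3+1+8+2+5)/5 = 19/5.
E[V] = (1/2)·(5/2) + (1/2)·(19/5) = 63/20.

63/20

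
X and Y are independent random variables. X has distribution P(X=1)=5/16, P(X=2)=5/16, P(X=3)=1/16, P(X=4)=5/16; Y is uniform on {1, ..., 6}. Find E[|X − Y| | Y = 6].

29/8

P(Y = 6) = 1/6.
Summing |X−Y|·P(x,y) over outcomes with Y = 6 gives 29/48.
E[|X − Y| | Y = 6] = (29/48) / (1/6) = 29/8.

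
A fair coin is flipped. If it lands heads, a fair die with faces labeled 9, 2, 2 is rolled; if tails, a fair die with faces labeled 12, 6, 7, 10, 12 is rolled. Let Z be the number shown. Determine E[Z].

E[Z | heads] = (9+2+2)/3 = 13/3.
E[Z | tails] = (12+6+7+10+12)/5 = 47/5.
E[Z] = (1/2)·(13/3) + (1/2)·(47/5) = 103/15.

103/15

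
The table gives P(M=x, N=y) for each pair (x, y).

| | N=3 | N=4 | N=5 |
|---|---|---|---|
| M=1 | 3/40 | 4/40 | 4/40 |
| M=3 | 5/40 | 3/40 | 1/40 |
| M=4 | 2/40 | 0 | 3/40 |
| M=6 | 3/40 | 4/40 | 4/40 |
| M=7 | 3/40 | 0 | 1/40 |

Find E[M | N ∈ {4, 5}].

29/8

P(N ∈ {4, 5}) = 3/5.
Σ M·P over the event = 1·(4/40) + 1·(4/40) + 3·(3/40) + 3·(1/40) + 4·(3/40) + 6·(4/40) + 6·(4/40) + 7·(1/40) = 87/40.
E[M | N ∈ {4, 5}] = (87/40) / (3/5) = 29/8.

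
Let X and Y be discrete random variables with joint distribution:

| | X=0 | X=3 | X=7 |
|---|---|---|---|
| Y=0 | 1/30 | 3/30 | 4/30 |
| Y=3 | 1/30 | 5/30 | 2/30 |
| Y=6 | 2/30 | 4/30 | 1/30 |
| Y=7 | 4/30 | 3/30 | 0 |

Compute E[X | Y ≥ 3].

P(Y ≥ 3) = 11/15.
Summing X·P(X=x,Y=y) over the conditioning event gives 19/10.
E[X | Y ≥ 3] = (19/10) / (11/15) = 57/22.

57/22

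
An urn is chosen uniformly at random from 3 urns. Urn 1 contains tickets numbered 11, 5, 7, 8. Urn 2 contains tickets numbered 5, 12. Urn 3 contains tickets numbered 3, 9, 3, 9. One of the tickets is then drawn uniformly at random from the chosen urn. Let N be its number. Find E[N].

E[N | urn 1] = (11+5+7+8)/4 = 31/4.
E[N | urn 2] = (5+12)/2 = 17/2.
E[N | urn 3] = (3+9+3+9)/4 = 6.
By the law of total expectation,
E[N] = (1/3)·(31/4) + (1/3)·(17/2) + (1/3)·(6) = 89/12.

89/12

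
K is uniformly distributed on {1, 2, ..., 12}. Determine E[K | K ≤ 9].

5

Given K ≤ 9, K is equally likely to be any of {1, 2, 3, 4, 5, 6, 7, 8, 9}.
E[K | K ≤ 9] = (1 + 2 + 3 + 4 + 5 + 6 + 7 + 8 + 9) / 9 = 5.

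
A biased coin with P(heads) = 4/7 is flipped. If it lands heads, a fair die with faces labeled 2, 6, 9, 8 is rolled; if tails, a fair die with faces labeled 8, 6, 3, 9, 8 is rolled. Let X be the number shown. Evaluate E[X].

E[X | heads] = (2+6+9+8)/4 = 25/4.
E[X | tails] = (8+6+3+9+8)/5 = 34/5.
By the law of total expectation,
E[X] = (4/7)·(25/4) + (3/7)·(34/5) = 227/35.

227/35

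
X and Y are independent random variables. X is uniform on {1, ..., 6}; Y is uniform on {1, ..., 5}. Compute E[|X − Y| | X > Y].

7/3

P(X > Y) = 1/2.
Summing |X−Y|·P(x,y) over outcomes with X > Y gives 7/6.
E[|X − Y| | X > Y] = (7/6) / (1/2) = 7/3.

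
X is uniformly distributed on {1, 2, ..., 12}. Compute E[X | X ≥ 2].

Given X ≥ 2, X is equally likely to be any of {2, 3, 4, 5, 6, 7, 8, 9, 10, 11, 12}.
E[X | X ≥ 2] = (2 + 3 + 4 + 5 + 6 + 7 + 8 + 9 + 10 + 11 + 12) / 11 = 7.

7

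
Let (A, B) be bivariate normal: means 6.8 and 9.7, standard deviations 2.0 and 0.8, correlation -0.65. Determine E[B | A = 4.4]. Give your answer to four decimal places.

10.3240

The regression of B on A has slope ρ·σ_B/σ_A and passes through (μ_A, μ_B).
E[B | A=4.4] = 9.7 + (-0.65)·(0.8/2.0)·(4.4 − (6.8)) = 9.7 + (-0.26)·(-2.4) = 10.3240.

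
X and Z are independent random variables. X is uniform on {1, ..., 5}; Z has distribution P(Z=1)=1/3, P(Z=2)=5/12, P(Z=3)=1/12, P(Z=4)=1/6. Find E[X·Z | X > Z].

P(X > Z) = 7/12.
Summing XZ·P(x,y) over outcomes with X > Z gives 81/20.
E[X·Z | X > Z] = (81/20) / (7/12) = 243/35.

243/35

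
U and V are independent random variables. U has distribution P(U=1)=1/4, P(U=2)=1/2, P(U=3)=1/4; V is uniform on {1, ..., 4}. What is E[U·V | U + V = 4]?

7/2

P(U + V = 4) = 1/4.
Summing UV·P(x,y) over outcomes with U + V = 4 gives 7/8.
E[U·V | U + V = 4] = (7/8) / (1/4) = 7/2.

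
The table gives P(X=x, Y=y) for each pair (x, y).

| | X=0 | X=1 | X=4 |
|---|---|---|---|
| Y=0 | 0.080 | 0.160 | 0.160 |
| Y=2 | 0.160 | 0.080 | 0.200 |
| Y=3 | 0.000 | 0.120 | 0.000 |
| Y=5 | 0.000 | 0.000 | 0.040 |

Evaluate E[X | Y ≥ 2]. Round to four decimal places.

P(Y ≥ 2) = 0.600.
Σ X·P over the event = 0·(0.160) + 1·(0.080) + 1·(0.120) + 4·(0.200) + 4·(0.040) = 1.160.
E[X | Y ≥ 2] = (1.160) / (0.600) = 1.9333.

1.9333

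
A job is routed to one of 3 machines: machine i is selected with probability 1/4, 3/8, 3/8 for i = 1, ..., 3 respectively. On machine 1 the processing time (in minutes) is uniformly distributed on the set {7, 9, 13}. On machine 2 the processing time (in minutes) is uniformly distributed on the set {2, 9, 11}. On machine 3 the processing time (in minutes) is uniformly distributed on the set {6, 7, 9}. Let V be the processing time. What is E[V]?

E[V | machine 1] = (7+9+13)/3 = 29/3.
E[V | machine 2] = (2+9+11)/3 = 22/3.
E[V | machine 3] = (6+7+9)/3 = 22/3.
By the law of total expectation,
E[V] = (1/4)·(29/3) + (3/8)·(22/3) + (3/8)·(22/3) = 95/12.

95/12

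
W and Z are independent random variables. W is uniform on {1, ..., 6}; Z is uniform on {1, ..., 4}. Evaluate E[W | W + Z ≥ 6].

32/7

P(W + Z ≥ 6) = 7/12.
Summing W·P(x,y) over outcomes with W + Z ≥ 6 gives 8/3.
E[W | W + Z ≥ 6] = (8/3) / (7/12) = 32/7.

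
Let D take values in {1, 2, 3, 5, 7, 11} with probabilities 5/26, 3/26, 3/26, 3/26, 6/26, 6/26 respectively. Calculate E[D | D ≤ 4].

20/11

P(D ≤ 4) = 11/26.
Σ over the event: 1·5/26 + 2·3/26 + 3·3/26 = 10/13.
E[D | D ≤ 4] = (10/13) / (11/26) = 20/11.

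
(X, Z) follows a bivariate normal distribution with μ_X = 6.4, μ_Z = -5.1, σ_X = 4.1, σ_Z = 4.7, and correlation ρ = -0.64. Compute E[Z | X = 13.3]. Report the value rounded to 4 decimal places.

-10.1622

E[Z | X=x] = μ_Z + ρ(σ_Z/σ_X)(x − μ_X) for jointly normal variables.
E[Z | X=13.3] = -5.1 + (-0.64)·(4.7/4.1)·(13.3 − (6.4)) = -5.1 + (-0.733659)·(6.9) = -10.1622.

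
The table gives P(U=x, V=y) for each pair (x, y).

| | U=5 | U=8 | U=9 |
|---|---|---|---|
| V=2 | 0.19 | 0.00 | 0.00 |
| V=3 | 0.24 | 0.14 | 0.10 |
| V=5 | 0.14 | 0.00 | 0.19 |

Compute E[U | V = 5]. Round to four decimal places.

P(V = 5) = 0.33.
Σ U·P over the event = 5·(0.14) + 9·(0.19) = 2.41.
E[U | V = 5] = (2.41) / (0.33) = 7.3030.

7.3030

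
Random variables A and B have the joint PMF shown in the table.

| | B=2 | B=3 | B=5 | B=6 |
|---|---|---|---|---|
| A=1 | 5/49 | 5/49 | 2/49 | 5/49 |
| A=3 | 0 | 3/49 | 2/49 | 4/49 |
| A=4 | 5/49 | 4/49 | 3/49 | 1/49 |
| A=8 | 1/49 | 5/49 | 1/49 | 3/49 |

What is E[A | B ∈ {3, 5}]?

98/25

P(B ∈ {3, 5}) = 25/49.
Σ A·P over the event = 1·(5/49) + 1·(2/49) + 3·(3/49) + 3·(2/49) + 4·(4/49) + 4·(3/49) + 8·(5/49) + 8·(1/49) = 2.
E[A | B ∈ {3, 5}] = (2) / (25/49) = 98/25.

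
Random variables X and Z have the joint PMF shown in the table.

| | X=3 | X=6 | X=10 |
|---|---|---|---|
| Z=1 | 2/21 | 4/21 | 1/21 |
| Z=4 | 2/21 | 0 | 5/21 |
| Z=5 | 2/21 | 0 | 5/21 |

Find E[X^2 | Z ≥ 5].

P(Z ≥ 5) = 1/3.
Σ X^2·P over the event = 9·(2/21) + 100·(5/21) = 74/3.
E[X^2 | Z ≥ 5] = (74/3) / (1/3) = 74.

74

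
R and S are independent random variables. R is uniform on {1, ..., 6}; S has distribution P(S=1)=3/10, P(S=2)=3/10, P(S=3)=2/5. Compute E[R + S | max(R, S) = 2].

10/3

P(max(R, S) = 2) = 3/20.
Summing (R+S)·P(x,y) over outcomes with max(R, S) = 2 gives 1/2.
E[R + S | max(R, S) = 2] = (1/2) / (3/20) = 10/3.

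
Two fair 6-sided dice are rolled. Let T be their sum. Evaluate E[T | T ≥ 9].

10

P(T ≥ 9) = 5/18.
Σ over the event: 9·1/9 + 10·1/12 + 11·1/18 + 12·1/36 = 25/9.
E[T | T ≥ 9] = (25/9) / (5/18) = 10.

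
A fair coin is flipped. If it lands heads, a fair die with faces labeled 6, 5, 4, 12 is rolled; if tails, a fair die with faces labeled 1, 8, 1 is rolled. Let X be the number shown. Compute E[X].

E[X | heads] = (6+5+4+12)/4 = 27/4.
E[X | tails] = (1+8+1)/3 = 10/3.
E[X] = (1/2)·(27/4) + (1/2)·(10/3) = 121/24.

121/24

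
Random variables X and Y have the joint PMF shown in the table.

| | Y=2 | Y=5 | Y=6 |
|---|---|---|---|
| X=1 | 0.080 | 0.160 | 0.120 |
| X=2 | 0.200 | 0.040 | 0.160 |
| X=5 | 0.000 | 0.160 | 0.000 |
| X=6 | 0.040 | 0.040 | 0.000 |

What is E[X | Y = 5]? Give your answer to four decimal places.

3.2000

P(Y = 5) = 0.400.
Σ X·P over the event = 1·(0.160) + 2·(0.040) + 5·(0.160) + 6·(0.040) = 1.280.
E[X | Y = 5] = (1.280) / (0.400) = 3.2000.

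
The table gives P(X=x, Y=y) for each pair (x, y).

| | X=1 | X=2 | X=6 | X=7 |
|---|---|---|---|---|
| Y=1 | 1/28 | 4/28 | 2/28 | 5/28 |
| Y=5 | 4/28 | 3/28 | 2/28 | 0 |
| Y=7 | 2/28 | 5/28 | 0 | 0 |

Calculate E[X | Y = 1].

P(Y = 1) = 3/7.
Σ X·P over the event = 1·(1/28) + 2·(4/28) + 6·(2/28) + 7·(5/28) = 2.
E[X | Y = 1] = (2) / (3/7) = 14/3.

14/3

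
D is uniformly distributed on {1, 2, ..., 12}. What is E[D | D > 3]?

Given D > 3, D is equally likely to be any of {4, 5, 6, 7, 8, 9, 10, 11, 12}.
E[D | D > 3] = (4 + 5 + 6 + 7 + 8 + 9 + 10 + 11 + 12) / 9 = 8.

8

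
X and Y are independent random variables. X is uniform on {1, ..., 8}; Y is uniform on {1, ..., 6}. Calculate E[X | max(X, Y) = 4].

Outcomes with max(X, Y) = 4: (1,4), (2,4), (3,4), (4,1), (4,2), (4,3), (4,4), each with probability 1/48.
E[X | max(X, Y) = 4] = (1 + 2 + 3 + 4 + 4 + 4 + 4) / 7 = 22/7.

22/7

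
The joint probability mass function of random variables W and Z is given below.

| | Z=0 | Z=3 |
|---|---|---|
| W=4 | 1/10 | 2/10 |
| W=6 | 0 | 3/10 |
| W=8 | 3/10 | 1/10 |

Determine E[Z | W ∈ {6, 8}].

P(W ∈ {6, 8}) = 7/10.
Σ Z·P over the event = 3·(3/10) + 0·(3/10) + 3·(1/10) = 6/5.
E[Z | W ∈ {6, 8}] = (6/5) / (7/10) = 12/7.

12/7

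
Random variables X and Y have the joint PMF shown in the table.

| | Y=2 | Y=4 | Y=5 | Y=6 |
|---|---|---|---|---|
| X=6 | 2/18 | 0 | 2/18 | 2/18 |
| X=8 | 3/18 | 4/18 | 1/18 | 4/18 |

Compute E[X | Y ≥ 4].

P(Y ≥ 4) = 13/18.
Σ X·P over the event = 6·(2/18) + 6·(2/18) + 8·(4/18) + 8·(1/18) + 8·(4/18) = 16/3.
E[X | Y ≥ 4] = (16/3) / (13/18) = 96/13.

96/13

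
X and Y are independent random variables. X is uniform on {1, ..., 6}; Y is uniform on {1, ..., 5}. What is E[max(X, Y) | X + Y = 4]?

8/3

Outcomes with X + Y = 4: (1,3), (2,2), (3,1), each with probability 1/30.
E[max(X, Y) | X + Y = 4] = (3 + 2 + 3) / 3 = 8/3.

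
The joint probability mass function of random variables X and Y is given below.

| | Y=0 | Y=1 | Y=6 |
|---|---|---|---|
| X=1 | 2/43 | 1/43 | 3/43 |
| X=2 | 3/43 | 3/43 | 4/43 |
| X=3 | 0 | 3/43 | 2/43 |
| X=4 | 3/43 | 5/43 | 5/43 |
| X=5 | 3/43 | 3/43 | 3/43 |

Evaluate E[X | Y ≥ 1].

103/32

P(Y ≥ 1) = 32/43.
Summing X·P(X=x,Y=y) over the conditioning event gives 103/43.
E[X | Y ≥ 1] = (103/43) / (32/43) = 103/32.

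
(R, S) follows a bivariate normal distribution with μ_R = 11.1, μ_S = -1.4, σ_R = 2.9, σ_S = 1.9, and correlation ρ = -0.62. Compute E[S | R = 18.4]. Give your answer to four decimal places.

E[S | R=x] = μ_S + ρ(σ_S/σ_R)(x − μ_R) for jointly normal variables.
E[S | R=18.4] = -1.4 + (-0.62)·(1.9/2.9)·(18.4 − (11.1)) = -1.4 + (-0.40621)·(7.3) = -4.3653.

-4.3653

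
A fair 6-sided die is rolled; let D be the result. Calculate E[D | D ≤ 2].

3/2

Given D ≤ 2, D is equally likely to be any of {1, 2}.
E[D | D ≤ 2] = (1 + 2) / 2 = 3/2.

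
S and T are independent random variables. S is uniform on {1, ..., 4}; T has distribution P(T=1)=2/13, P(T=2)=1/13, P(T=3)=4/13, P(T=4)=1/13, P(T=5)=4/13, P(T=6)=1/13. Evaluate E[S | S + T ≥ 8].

P(S + T ≥ 8) = 3/13.
Summing S·P(x,y) over outcomes with S + T ≥ 8 gives 41/52.
E[S | S + T ≥ 8] = (41/52) / (3/13) = 41/12.

41/12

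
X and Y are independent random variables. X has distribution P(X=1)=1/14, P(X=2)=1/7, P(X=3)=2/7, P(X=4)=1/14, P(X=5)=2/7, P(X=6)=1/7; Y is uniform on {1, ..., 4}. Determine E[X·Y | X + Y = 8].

P(X + Y = 8) = 1/8.
Summing XY·P(x,y) over outcomes with X + Y = 8 gives 25/14.
E[X·Y | X + Y = 8] = (25/14) / (1/8) = 100/7.

100/7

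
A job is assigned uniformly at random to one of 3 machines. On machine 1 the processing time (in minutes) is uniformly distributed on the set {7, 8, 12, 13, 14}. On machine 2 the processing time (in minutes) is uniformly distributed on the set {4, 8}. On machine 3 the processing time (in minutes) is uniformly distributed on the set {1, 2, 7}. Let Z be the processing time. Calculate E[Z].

E[Z | machine 1] = (7+8+12+13+14)/5 = 54/5.
E[Z | machine 2] = (4+8)/2 = 6.
E[Z | machine 3] = (1+2+7)/3 = 10/3.
E[Z] = (1/3)·(54/5) + (1/3)·(6) + (1/3)·(10/3) = 302/45.

302/45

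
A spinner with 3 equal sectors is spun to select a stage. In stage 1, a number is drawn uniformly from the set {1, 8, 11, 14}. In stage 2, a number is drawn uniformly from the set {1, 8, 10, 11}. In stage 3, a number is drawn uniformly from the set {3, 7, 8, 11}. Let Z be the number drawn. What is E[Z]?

31/4

E[Z | stage 1] = (1+8+11+14)/4 = 17/2.
E[Z | stage 2] = (1+8+10+11)/4 = 15/2.
E[Z | stage 3] = (3+7+8+11)/4 = 29/4.
E[Z] = (1/3)·(17/2) + (1/3)·(15/2) + (1/3)·(29/4) = 31/4.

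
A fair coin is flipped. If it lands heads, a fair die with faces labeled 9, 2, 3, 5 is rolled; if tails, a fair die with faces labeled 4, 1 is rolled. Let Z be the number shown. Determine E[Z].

29/8

E[Z | heads] = (9+2+3+5)/4 = 19/4.
E[Z | tails] = (4+1)/2 = 5/2.
By the law of total expectation,
E[Z] = (1/2)·(19/4) + (1/2)·(5/2) = 29/8.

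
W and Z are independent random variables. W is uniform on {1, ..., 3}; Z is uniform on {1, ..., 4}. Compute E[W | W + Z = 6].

5/2

Outcomes with W + Z = 6: (2,4), (3,3), each with probability 1/12.
E[W | W + Z = 6] = (2 + 3) / 2 = 5/2.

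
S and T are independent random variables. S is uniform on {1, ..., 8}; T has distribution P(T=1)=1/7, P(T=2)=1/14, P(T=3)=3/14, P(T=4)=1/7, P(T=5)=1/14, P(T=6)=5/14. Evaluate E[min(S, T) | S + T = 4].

7/6

P(S + T = 4) = 3/56.
Summing min(S,T)·P(x,y) over outcomes with S + T = 4 gives 1/16.
E[min(S, T) | S + T = 4] = (1/16) / (3/56) = 7/6.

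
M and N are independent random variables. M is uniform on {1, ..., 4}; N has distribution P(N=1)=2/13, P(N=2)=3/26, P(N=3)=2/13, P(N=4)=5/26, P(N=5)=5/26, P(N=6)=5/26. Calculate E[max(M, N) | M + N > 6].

P(M + N > 6) = 49/104.
Summing max(M,N)·P(x,y) over outcomes with M + N > 6 gives 251/104.
E[max(M, N) | M + N > 6] = (251/104) / (49/104) = 251/49.

251/49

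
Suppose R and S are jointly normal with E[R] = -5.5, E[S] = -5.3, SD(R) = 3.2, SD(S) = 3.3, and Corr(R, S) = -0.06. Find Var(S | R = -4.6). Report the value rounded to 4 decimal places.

10.8508

Var(S | R=x) = (1 − ρ²)·σ_S².
Var(S | R=-4.6) = (3.3)²·(1 − (-0.06)²) = 10.89·0.9964 = 10.8508.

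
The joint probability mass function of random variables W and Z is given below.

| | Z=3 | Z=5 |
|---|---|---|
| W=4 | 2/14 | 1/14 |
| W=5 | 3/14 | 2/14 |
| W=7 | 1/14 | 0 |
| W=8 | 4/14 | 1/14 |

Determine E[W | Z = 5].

11/2

P(Z = 5) = 2/7.
Σ W·P over the event = 4·(1/14) + 5·(2/14) + 8·(1/14) = 11/7.
E[W | Z = 5] = (11/7) / (2/7) = 11/2.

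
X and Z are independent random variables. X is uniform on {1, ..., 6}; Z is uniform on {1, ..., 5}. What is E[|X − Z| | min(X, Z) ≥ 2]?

P(min(X, Z) ≥ 2) = 2/3.
Summing |X−Z|·P(x,y) over outcomes with min(X, Z) ≥ 2 gives 1.
E[|X − Z| | min(X, Z) ≥ 2] = (1) / (2/3) = 3/2.

3/2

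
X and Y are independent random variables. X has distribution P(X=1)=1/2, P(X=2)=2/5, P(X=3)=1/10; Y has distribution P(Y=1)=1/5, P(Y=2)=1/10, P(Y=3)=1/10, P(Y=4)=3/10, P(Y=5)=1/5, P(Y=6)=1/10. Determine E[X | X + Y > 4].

P(X + Y > 4) = 33/50.
Summing X·P(x,y) over outcomes with X + Y > 4 gives 11/10.
E[X | X + Y > 4] = (11/10) / (33/50) = 5/3.

5/3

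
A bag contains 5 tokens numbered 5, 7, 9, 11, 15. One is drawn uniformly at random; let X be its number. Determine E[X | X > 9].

13

P(X > 9) = 2/5.
Σ over the event: 11·1/5 + 15·1/5 = 26/5.
E[X | X > 9] = (26/5) / (2/5) = 13.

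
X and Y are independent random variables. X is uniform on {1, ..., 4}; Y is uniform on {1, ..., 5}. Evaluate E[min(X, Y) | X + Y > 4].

P(X + Y > 4) = 7/10.
Summing min(X,Y)·P(x,y) over outcomes with X + Y > 4 gives 33/20.
E[min(X, Y) | X + Y > 4] = (33/20) / (7/10) = 33/14.

33/14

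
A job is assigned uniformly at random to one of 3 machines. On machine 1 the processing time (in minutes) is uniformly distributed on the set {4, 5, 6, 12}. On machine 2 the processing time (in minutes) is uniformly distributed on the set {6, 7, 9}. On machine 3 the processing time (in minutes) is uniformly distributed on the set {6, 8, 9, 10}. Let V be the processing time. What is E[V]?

67/9

E[V | machine 1] = (4+5+6+12)/4 = 27/4.
E[V | machine 2] = (6+7+9)/3 = 22/3.
E[V | machine 3] = (6+8+9+10)/4 = 33/4.
By the law of total expectation,
E[V] = (1/3)·(27/4) + (1/3)·(22/3) + (1/3)·(33/4) = 67/9.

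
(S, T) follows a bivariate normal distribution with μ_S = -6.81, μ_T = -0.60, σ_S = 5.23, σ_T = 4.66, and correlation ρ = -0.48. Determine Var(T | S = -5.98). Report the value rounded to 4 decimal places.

For a bivariate normal, Var(T | S=x) = σ_T²(1 − ρ²).
Var(T | S=-5.98) = (4.66)²·(1 − (-0.48)²) = 21.7156·0.7696 = 16.7123.

16.7123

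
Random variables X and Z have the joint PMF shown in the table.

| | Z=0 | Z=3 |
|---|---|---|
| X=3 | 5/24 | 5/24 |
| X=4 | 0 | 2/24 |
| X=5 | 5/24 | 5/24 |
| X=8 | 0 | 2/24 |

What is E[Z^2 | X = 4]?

9

P(X = 4) = 1/12.
Σ Z^2·P over the event = 9·(2/24) = 3/4.
E[Z^2 | X = 4] = (3/4) / (1/12) = 9.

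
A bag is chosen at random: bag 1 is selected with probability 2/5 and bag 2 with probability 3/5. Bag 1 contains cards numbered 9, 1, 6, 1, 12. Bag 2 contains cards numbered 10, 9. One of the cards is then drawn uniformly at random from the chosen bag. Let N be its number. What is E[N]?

401/50

E[N | bag 1] = (9+1+6+1+12)/5 = 29/5.
E[N | bag 2] = (10+9)/2 = 19/2.
E[N] = (2/5)·(29/5) + (3/5)·(19/2) = 401/50.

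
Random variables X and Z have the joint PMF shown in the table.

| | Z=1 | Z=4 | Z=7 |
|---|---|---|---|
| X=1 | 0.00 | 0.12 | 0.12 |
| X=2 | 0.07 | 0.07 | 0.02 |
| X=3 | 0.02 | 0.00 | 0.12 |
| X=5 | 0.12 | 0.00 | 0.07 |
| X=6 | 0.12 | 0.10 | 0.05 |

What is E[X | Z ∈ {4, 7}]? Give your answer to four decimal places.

3.0299

P(Z ∈ {4, 7}) = 0.67.
Σ X·P over the event = 1·(0.12) + 1·(0.12) + 2·(0.07) + 2·(0.02) + 3·(0.12) + 5·(0.07) + 6·(0.10) + 6·(0.05) = 2.03.
E[X | Z ∈ {4, 7}] = (2.03) / (0.67) = 3.0299.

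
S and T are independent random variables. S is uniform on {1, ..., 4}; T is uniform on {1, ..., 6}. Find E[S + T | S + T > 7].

Outcomes with S + T > 7: (2,6), (3,5), (3,6), (4,4), (4,5), (4,6), each with probability 1/24.
E[S + T | S + T > 7] = (8 + 8 + 9 + 8 + 9 + 10) / 6 = 26/3.

26/3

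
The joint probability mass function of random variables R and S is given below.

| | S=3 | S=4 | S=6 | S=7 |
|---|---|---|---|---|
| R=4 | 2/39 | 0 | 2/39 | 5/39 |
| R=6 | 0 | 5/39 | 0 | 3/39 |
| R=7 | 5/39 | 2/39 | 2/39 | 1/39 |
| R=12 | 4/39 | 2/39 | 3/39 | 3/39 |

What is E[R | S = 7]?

27/4

P(S = 7) = 4/13.
Σ R·P over the event = 4·(5/39) + 6·(3/39) + 7·(1/39) + 12·(3/39) = 27/13.
E[R | S = 7] = (27/13) / (4/13) = 27/4.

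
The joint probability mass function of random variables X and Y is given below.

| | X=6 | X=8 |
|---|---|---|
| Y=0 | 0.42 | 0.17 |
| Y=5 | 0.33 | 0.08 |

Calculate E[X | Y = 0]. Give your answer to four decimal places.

P(Y = 0) = 0.59.
Summing X·P(X=x,Y=y) over the conditioning event gives 3.88.
E[X | Y = 0] = (3.88) / (0.59) = 6.5763.

6.5763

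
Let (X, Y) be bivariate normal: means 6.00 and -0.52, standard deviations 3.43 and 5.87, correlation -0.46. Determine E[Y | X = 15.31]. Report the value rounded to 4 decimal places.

The regression of Y on X has slope ρ·σ_Y/σ_X and passes through (μ_X, μ_Y).
E[Y | X=15.31] = -0.52 + (-0.46)·(5.87/3.43)·(15.31 − (6.00)) = -0.52 + (-0.78723)·(9.31) = -7.8491.

-7.8491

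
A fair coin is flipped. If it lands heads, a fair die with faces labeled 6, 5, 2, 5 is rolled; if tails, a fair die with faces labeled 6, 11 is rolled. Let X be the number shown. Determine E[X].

13/2

E[X | heads] = (6+5+2+5)/4 = 9/2.
E[X | tails] = (6+11)/2 = 17/2.
By the law of total expectation,
E[X] = (1/2)·(9/2) + (1/2)·(17/2) = 13/2.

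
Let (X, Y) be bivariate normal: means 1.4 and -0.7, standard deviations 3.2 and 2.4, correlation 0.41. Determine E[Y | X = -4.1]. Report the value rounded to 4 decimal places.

-2.3913

The regression of Y on X has slope ρ·σ_Y/σ_X and passes through (μ_X, μ_Y).
E[Y | X=-4.1] = -0.7 + (0.41)·(2.4/3.2)·(-4.1 − (1.4)) = -0.7 + (0.3075)·(-5.5) = -2.3913.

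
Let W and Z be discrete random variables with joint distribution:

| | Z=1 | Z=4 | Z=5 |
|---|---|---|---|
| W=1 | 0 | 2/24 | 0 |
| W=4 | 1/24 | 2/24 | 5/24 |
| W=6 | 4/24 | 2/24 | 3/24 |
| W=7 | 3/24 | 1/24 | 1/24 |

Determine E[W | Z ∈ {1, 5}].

P(Z ∈ {1, 5}) = 17/24.
Summing W·P(W=x,Z=y) over the conditioning event gives 47/12.
E[W | Z ∈ {1, 5}] = (47/12) / (17/24) = 94/17.

94/17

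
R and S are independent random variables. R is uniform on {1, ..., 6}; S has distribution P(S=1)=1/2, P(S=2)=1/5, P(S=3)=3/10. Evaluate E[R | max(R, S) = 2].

16/9

P(max(R, S) = 2) = 3/20.
Summing R·P(x,y) over outcomes with max(R, S) = 2 gives 4/15.
E[R | max(R, S) = 2] = (4/15) / (3/20) = 16/9.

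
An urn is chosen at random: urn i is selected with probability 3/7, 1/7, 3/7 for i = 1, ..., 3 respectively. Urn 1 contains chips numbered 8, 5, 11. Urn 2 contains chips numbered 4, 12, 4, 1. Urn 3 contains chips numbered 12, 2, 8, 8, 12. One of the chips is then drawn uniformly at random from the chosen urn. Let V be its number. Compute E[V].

E[V | urn 1] = (8+5+11)/3 = 8.
E[V | urn 2] = (4+12+4+1)/4 = 21/4.
E[V | urn 3] = (12+2+8+8+12)/5 = 42/5.
E[V] = (3/7)·(8) + (1/7)·(21/4) + (3/7)·(42/5) = 1089/140.

1089/140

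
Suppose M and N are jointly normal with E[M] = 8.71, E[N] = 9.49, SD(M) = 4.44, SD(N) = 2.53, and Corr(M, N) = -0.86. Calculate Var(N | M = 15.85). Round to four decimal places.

Var(N | M=x) = (1 − ρ²)·σ_N².
Var(N | M=15.85) = (2.53)²·(1 − (-0.86)²) = 6.4009·0.2604 = 1.6668.

1.6668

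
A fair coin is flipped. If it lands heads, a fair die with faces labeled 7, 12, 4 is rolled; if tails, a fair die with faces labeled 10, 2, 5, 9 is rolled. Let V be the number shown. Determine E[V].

85/12

E[V | heads] = (7+12+4)/3 = 23/3.
E[V | tails] = (10+2+5+9)/4 = 13/2.
E[V] = (1/2)·(23/3) + (1/2)·(13/2) = 85/12.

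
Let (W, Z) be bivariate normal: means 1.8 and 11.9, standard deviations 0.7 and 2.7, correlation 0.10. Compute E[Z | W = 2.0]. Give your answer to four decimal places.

11.9771

E[Z | W=x] = μ_Z + ρ(σ_Z/σ_W)(x − μ_W) for jointly normal variables.
E[Z | W=2.0] = 11.9 + (0.10)·(2.7/0.7)·(2.0 − (1.8)) = 11.9 + (0.38571)·(0.2) = 11.9771.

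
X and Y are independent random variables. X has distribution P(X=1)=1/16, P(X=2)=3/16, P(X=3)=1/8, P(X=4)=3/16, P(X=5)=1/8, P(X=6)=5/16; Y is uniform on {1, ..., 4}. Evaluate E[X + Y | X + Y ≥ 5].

P(X + Y ≥ 5) = 53/64.
Summing (X+Y)·P(x,y) over outcomes with X + Y ≥ 5 gives 191/32.
E[X + Y | X + Y ≥ 5] = (191/32) / (53/64) = 382/53.

382/53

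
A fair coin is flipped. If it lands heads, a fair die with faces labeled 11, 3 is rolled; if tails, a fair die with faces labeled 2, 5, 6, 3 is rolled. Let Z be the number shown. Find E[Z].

11/2

E[Z | heads] = (11+3)/2 = 7.
E[Z | tails] = (2+5+6+3)/4 = 4.
E[Z] = (1/2)·(7) + (1/2)·(4) = 11/2.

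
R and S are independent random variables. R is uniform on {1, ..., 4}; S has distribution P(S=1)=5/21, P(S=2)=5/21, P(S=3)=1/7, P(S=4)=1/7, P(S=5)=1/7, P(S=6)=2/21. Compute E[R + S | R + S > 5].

P(R + S > 5) = 10/21.
Summing (R+S)·P(x,y) over outcomes with R + S > 5 gives 145/42.
E[R + S | R + S > 5] = (145/42) / (10/21) = 29/4.

29/4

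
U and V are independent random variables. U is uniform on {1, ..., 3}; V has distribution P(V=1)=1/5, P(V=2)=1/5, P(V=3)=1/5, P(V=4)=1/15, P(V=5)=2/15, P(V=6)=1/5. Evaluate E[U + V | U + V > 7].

67/8

P(U + V > 7) = 8/45.
Summing (U+V)·P(x,y) over outcomes with U + V > 7 gives 67/45.
E[U + V | U + V > 7] = (67/45) / (8/45) = 67/8.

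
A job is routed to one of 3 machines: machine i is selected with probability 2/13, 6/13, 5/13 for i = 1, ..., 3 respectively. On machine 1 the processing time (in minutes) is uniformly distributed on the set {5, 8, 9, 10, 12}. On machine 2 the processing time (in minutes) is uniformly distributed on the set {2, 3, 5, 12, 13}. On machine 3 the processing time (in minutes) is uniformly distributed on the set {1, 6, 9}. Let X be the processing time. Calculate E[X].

1294/195

E[X | machine 1] = (5+8+9+10+12)/5 = 44/5.
E[X | machine 2] = (2+3+5+12+13)/5 = 7.
E[X | machine 3] = (1+6+9)/3 = 16/3.
E[X] = (2/13)·(44/5) + (6/13)·(7) + (5/13)·(16/3) = 1294/195.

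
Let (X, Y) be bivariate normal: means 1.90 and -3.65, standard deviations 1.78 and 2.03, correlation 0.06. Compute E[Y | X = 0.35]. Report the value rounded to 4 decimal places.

-3.7561

The regression of Y on X has slope ρ·σ_Y/σ_X and passes through (μ_X, μ_Y).
E[Y | X=0.35] = -3.65 + (0.06)·(2.03/1.78)·(0.35 − (1.90)) = -3.65 + (0.068427)·(-1.55) = -3.7561.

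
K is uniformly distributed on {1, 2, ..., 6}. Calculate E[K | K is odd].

3

Given K is odd, K is equally likely to be any of {1, 3, 5}.
E[K | K is odd] = (1 + 3 + 5) / 3 = 3.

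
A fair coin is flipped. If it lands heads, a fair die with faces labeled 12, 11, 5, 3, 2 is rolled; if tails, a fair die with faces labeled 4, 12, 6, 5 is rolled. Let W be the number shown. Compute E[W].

267/40

E[W | heads] = (12+11+5+3+2)/5 = 33/5.
E[W | tails] = (4+12+6+5)/4 = 27/4.
By the law of total expectation,
E[W] = (1/2)·(33/5) + (1/2)·(27/4) = 267/40.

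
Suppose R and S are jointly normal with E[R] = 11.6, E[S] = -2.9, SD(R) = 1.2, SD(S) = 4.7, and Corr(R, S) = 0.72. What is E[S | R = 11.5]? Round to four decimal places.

The regression of S on R has slope ρ·σ_S/σ_R and passes through (μ_R, μ_S).
E[S | R=11.5] = -2.9 + (0.72)·(4.7/1.2)·(11.5 − (11.6)) = -2.9 + (2.82)·(-0.1) = -3.1820.

-3.1820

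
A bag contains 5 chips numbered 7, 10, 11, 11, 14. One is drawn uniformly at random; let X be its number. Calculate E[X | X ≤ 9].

P(X ≤ 9) = 1/5.
Σ over the event: 7·1/5 = 7/5.
E[X | X ≤ 9] = (7/5) / (1/5) = 7.

7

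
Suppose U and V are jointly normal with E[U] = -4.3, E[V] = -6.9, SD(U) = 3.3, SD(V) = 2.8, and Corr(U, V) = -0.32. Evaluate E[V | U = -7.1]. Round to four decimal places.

-6.1398

E[V | U=x] = μ_V + ρ(σ_V/σ_U)(x − μ_U) for jointly normal variables.
E[V | U=-7.1] = -6.9 + (-0.32)·(2.8/3.3)·(-7.1 − (-4.3)) = -6.9 + (-0.271515)·(-2.8) = -6.1398.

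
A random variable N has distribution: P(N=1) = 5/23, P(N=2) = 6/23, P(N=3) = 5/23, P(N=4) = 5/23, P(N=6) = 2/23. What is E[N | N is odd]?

2

P(N is odd) = 10/23.
Σ over the event: 1·5/23 + 3·5/23 = 20/23.
E[N | N is odd] = (20/23) / (10/23) = 2.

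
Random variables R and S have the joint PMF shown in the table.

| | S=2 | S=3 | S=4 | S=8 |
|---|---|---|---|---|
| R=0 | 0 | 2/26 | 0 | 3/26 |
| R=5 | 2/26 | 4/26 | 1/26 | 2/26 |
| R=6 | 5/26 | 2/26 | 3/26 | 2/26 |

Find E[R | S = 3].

4

P(S = 3) = 4/13.
Σ R·P over the event = 0·(2/26) + 5·(4/26) + 6·(2/26) = 16/13.
E[R | S = 3] = (16/13) / (4/13) = 4.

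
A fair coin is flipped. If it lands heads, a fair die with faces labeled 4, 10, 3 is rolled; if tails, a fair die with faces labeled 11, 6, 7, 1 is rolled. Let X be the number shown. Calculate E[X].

E[X | heads] = (4+10+3)/3 = 17/3.
E[X | tails] = (11+6+7+1)/4 = 25/4.
By the law of total expectation,
E[X] = (1/2)·(17/3) + (1/2)·(25/4) = 143/24.

143/24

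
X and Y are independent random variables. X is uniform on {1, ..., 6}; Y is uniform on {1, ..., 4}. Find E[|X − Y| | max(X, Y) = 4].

Outcomes with max(X, Y) = 4: (1,4), (2,4), (3,4), (4,1), (4,2), (4,3), (4,4), each with probability 1/24.
E[|X − Y| | max(X, Y) = 4] = (3 + 2 + 1 + 3 + 2 + 1 + 0) / 7 = 12/7.

12/7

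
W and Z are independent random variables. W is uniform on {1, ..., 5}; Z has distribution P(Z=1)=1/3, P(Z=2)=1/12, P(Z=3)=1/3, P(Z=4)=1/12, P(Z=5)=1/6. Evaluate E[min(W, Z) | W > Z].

25/14

P(W > Z) = 7/15.
Summing min(W,Z)·P(x,y) over outcomes with W > Z gives 5/6.
E[min(W, Z) | W > Z] = (5/6) / (7/15) = 25/14.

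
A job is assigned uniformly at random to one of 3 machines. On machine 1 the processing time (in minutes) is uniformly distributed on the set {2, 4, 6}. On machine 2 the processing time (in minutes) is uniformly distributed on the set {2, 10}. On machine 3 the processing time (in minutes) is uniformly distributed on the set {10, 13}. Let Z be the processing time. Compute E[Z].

E[Z | machine 1] = (2+4+6)/3 = 4.
E[Z | machine 2] = (2+10)/2 = 6.
E[Z | machine 3] = (10+13)/2 = 23/2.
By the law of total expectation,
E[Z] = (1/3)·(4) + (1/3)·(6) + (1/3)·(23/2) = 43/6.

43/6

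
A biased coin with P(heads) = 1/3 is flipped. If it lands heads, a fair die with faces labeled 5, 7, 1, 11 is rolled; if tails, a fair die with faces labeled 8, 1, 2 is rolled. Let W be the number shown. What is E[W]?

E[W | heads] = (5+7+1+11)/4 = 6.
E[W | tails] = (8+1+2)/3 = 11/3.
By the law of total expectation,
E[W] = (1/3)·(6) + (2/3)·(11/3) = 40/9.

40/9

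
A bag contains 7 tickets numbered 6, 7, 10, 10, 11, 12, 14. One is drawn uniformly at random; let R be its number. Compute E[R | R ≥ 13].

P(R ≥ 13) = 1/7.
Σ over the event: 14·1/7 = 2.
E[R | R ≥ 13] = (2) / (1/7) = 14.

14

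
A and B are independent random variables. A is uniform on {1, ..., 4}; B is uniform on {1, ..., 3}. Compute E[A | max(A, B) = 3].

12/5

Outcomes with max(A, B) = 3: (1,3), (2,3), (3,1), (3,2), (3,3), each with probability 1/12.
E[A | max(A, B) = 3] = (1 + 2 + 3 + 3 + 3) / 5 = 12/5.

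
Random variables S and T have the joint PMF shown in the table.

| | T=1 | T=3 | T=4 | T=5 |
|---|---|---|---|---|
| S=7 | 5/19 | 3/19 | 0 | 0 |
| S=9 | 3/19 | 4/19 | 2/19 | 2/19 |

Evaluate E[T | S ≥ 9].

P(S ≥ 9) = 11/19.
Σ T·P over the event = 1·(3/19) + 3·(4/19) + 4·(2/19) + 5·(2/19) = 33/19.
E[T | S ≥ 9] = (33/19) / (11/19) = 3.

3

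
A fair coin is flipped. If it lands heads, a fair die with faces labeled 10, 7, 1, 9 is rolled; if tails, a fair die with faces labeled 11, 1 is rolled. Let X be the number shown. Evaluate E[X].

51/8

E[X | heads] = (10+7+1+9)/4 = 27/4.
E[X | tails] = (11+1)/2 = 6.
E[X] = (1/2)·(27/4) + (1/2)·(6) = 51/8.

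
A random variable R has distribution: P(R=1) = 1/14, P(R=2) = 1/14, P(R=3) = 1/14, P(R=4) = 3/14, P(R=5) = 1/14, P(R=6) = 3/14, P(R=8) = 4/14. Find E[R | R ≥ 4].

67/11

P(R ≥ 4) = 11/14.
Σ over the event: 4·3/14 + 5·1/14 + 6·3/14 + 8·2/7 = 67/14.
E[R | R ≥ 4] = (67/14) / (11/14) = 67/11.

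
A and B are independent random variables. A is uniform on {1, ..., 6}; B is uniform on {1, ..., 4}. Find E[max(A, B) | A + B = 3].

Outcomes with A + B = 3: (1,2), (2,1), each with probability 1/24.
E[max(A, B) | A + B = 3] = (2 + 2) / 2 = 2.

2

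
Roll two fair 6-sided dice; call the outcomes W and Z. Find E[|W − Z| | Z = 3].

3/2

Outcomes with Z = 3: (1,3), (2,3), (3,3), (4,3), (5,3), (6,3), each with probability 1/36.
E[|W − Z| | Z = 3] = (2 + 1 + 0 + 1 + 2 + 3) / 6 = 3/2.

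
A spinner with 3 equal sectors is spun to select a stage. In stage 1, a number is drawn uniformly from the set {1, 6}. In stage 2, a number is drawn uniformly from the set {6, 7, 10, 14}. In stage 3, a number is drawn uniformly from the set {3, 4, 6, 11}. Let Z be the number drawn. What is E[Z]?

E[Z | stage 1] = (1+6)/2 = 7/2.
E[Z | stage 2] = (6+7+10+14)/4 = 37/4.
E[Z | stage 3] = (3+4+6+11)/4 = 6.
E[Z] = (1/3)·(7/2) + (1/3)·(37/4) + (1/3)·(6) = 25/4.

25/4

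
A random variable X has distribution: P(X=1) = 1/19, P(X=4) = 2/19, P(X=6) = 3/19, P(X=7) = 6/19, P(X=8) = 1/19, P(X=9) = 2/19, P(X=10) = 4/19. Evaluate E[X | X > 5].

63/8

P(X > 5) = 16/19.
Σ over the event: 6·3/19 + 7·6/19 + 8·1/19 + 9·2/19 + 10·4/19 = 126/19.
E[X | X > 5] = (126/19) / (16/19) = 63/8.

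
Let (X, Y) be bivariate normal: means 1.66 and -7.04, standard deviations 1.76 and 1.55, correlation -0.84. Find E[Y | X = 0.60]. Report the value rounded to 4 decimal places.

-6.2558

E[Y | X=x] = μ_Y + ρ(σ_Y/σ_X)(x − μ_X) for jointly normal variables.
E[Y | X=0.60] = -7.04 + (-0.84)·(1.55/1.76)·(0.60 − (1.66)) = -7.04 + (-0.73977)·(-1.06) = -6.2558.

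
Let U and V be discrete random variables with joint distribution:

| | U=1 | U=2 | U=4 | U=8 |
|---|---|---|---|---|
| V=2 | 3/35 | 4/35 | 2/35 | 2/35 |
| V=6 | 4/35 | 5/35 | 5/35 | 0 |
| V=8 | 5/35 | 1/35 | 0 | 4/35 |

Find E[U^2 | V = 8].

P(V = 8) = 2/7.
Summing U^2·P(U=x,V=y) over the conditioning event gives 53/7.
E[U^2 | V = 8] = (53/7) / (2/7) = 53/2.

53/2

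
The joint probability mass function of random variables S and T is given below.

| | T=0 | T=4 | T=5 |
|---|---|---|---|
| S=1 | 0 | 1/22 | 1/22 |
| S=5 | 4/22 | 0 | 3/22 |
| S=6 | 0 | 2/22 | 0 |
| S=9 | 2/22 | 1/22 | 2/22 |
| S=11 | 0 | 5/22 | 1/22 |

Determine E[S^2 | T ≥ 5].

P(T ≥ 5) = 7/22.
Σ S^2·P over the event = 1·(1/22) + 25·(3/22) + 81·(2/22) + 121·(1/22) = 359/22.
E[S^2 | T ≥ 5] = (359/22) / (7/22) = 359/7.

359/7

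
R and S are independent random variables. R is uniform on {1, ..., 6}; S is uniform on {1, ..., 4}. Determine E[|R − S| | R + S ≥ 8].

2

P(R + S ≥ 8) = 1/4.
Summing |R−S|·P(x,y) over outcomes with R + S ≥ 8 gives 1/2.
E[|R − S| | R + S ≥ 8] = (1/2) / (1/4) = 2.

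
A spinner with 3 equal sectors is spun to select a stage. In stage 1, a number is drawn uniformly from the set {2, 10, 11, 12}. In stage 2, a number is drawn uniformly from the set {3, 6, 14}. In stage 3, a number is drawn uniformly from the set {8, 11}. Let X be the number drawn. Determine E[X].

311/36

E[X | stage 1] = (2+10+11+12)/4 = 35/4.
E[X | stage 2] = (3+6+14)/3 = 23/3.
E[X | stage 3] = (8+11)/2 = 19/2.
By the law of total expectation,
E[X] = (1/3)·(35/4) + (1/3)·(23/3) + (1/3)·(19/2) = 311/36.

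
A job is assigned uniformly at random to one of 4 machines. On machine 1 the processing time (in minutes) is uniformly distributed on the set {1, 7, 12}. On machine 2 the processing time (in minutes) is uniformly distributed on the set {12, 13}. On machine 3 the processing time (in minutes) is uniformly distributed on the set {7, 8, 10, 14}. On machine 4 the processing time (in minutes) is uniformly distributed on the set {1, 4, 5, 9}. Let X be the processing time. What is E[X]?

E[X | machine 1] = (1+7+12)/3 = 20/3.
E[X | machine 2] = (12+13)/2 = 25/2.
E[X | machine 3] = (7+8+10+14)/4 = 39/4.
E[X | machine 4] = (1+4+5+9)/4 = 19/4.
By the law of total expectation,
E[X] = (1/4)·(20/3) + (1/4)·(25/2) + (1/4)·(39/4) + (1/4)·(19/4) = 101/12.

101/12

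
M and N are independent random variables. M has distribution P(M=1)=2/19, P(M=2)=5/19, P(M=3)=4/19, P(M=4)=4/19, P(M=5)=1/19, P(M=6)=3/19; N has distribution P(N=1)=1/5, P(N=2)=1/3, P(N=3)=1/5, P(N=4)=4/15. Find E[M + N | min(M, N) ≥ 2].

P(min(M, N) ≥ 2) = 68/95.
Summing (M+N)·P(x,y) over outcomes with min(M, N) ≥ 2 gives 1327/285.
E[M + N | min(M, N) ≥ 2] = (1327/285) / (68/95) = 1327/204.

1327/204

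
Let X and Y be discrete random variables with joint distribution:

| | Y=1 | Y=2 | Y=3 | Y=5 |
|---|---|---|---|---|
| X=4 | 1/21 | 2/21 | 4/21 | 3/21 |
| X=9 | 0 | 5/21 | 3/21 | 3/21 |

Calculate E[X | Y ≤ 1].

P(Y ≤ 1) = 1/21.
Summing X·P(X=x,Y=y) over the conditioning event gives 4/21.
E[X | Y ≤ 1] = (4/21) / (1/21) = 4.

4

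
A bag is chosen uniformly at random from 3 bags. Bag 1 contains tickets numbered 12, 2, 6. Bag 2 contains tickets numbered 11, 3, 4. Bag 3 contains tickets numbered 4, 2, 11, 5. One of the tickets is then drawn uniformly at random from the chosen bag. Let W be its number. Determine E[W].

E[W | bag 1] = (12+2+6)/3 = 20/3.
E[W | bag 2] = (11+3+4)/3 = 6.
E[W | bag 3] = (4+2+11+5)/4 = 11/2.
By the law of total expectation,
E[W] = (1/3)·(20/3) + (1/3)·(6) + (1/3)·(11/2) = 109/18.

109/18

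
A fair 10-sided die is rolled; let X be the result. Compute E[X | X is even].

Given X is even, X is equally likely to be any of {2, 4, 6, 8, 10}.
E[X | X is even] = (2 + 4 + 6 + 8 + 10) / 5 = 6.

6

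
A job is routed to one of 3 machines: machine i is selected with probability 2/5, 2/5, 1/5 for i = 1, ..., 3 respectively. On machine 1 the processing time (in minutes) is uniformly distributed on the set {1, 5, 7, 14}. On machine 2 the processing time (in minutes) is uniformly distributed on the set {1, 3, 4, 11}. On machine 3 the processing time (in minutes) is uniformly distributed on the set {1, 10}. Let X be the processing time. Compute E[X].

57/10

E[X | machine 1] = (1+5+7+14)/4 = 27/4.
E[X | machine 2] = (1+3+4+11)/4 = 19/4.
E[X | machine 3] = (1+10)/2 = 11/2.
E[X] = (2/5)·(27/4) + (2/5)·(19/4) + (1/5)·(11/2) = 57/10.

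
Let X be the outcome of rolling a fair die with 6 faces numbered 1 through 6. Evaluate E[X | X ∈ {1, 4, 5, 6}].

P(X ∈ {1, 4, 5, 6}) = 2/3.
Σ over the event: 1·1/6 + 4·1/6 + 5·1/6 + 6·1/6 = 8/3.
E[X | X ∈ {1, 4, 5, 6}] = (8/3) / (2/3) = 4.

4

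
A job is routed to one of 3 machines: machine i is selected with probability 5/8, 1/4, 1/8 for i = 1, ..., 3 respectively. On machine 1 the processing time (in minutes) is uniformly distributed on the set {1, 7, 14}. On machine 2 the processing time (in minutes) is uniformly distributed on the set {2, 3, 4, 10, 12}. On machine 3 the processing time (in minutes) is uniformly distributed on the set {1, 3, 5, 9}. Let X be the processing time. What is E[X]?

1607/240

E[X | machine 1] = (1+7+14)/3 = 22/3.
E[X | machine 2] = (2+3+4+10+12)/5 = 31/5.
E[X | machine 3] = (1+3+5+9)/4 = 9/2.
By the law of total expectation,
E[X] = (5/8)·(22/3) + (1/4)·(31/5) + (1/8)·(9/2) = 1607/240.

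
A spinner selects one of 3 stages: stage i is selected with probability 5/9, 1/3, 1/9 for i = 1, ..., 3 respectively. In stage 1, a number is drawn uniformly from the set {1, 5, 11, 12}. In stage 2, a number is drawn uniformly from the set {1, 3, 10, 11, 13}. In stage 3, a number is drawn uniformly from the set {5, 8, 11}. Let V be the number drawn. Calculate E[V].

E[V | stage 1] = (1+5+11+12)/4 = 29/4.
E[V | stage 2] = (1+3+10+11+13)/5 = 38/5.
E[V | stage 3] = (5+8+11)/3 = 8.
By the law of total expectation,
E[V] = (5/9)·(29/4) + (1/3)·(38/5) + (1/9)·(8) = 149/20.

149/20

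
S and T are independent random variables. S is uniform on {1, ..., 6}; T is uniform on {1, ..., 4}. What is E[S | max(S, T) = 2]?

5/3

Outcomes with max(S, T) = 2: (1,2), (2,1), (2,2), each with probability 1/24.
E[S | max(S, T) = 2] = (1 + 2 + 2) / 3 = 5/3.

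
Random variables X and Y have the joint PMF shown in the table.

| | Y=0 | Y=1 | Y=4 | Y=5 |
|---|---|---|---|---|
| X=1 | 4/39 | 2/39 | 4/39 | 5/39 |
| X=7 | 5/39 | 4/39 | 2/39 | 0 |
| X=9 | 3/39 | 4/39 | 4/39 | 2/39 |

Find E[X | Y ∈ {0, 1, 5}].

P(Y ∈ {0, 1, 5}) = 29/39.
Σ X·P over the event = 1·(4/39) + 1·(2/39) + 1·(5/39) + 7·(5/39) + 7·(4/39) + 9·(3/39) + 9·(4/39) + 9·(2/39) = 155/39.
E[X | Y ∈ {0, 1, 5}] = (155/39) / (29/39) = 155/29.

155/29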